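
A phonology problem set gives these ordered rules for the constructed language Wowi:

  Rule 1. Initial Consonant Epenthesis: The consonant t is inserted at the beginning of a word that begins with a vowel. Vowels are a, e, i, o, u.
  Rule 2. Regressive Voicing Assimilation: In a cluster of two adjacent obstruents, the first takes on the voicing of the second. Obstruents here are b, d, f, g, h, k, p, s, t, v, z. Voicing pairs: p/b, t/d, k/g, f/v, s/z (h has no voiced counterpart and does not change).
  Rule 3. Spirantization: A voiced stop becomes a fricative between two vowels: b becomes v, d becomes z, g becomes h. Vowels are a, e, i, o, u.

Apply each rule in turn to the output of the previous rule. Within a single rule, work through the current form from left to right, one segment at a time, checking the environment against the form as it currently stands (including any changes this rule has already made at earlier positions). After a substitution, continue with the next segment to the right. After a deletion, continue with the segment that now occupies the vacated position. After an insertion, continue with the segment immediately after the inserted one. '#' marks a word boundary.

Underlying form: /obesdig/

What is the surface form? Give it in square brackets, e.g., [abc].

[tovezdig]

Rule 1 Initial Consonant Epenthesis: [obesdig] → [tobesdig]
Rule 2 Regressive Voicing Assimilation: [tobesdig] → [tobezdig]
Rule 3 Spirantization: [tobezdig] → [tovezdig]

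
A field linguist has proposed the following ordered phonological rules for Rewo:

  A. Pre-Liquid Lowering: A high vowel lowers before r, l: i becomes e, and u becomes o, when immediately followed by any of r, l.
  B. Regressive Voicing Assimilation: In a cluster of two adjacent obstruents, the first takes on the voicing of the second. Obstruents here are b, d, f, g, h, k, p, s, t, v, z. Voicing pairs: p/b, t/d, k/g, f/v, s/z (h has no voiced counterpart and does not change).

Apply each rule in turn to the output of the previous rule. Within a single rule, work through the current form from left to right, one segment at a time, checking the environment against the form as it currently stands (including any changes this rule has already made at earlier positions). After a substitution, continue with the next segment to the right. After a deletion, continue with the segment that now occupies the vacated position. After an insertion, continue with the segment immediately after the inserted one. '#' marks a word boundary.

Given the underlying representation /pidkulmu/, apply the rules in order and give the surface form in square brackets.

[pitkolmu]

A Pre-Liquid Lowering: [pidkulmu] → [pidkolmu]
B Regressive Voicing Assimilation: [pidkolmu] → [pitkolmu]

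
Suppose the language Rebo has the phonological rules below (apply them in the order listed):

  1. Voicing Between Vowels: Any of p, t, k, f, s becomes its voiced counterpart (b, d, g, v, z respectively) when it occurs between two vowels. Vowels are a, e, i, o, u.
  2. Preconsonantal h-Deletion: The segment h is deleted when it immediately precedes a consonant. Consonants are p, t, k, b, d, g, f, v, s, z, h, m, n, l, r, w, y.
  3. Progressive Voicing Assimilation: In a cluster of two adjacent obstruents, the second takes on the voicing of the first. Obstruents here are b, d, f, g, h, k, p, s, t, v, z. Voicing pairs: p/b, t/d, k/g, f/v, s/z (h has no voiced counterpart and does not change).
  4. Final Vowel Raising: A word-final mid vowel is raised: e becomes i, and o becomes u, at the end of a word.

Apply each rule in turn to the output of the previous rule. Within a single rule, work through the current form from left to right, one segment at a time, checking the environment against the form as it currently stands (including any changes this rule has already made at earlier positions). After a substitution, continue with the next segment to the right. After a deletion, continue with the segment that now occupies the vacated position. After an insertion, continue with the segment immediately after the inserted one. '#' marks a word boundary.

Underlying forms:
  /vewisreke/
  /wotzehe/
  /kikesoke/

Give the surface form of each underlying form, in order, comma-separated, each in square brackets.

/vewisreke/:
  1 Voicing Between Vowels: [vewisreke] → [vewisrege]
  2 Preconsonantal h-Deletion: no change — [vewisrege]
  3 Progressive Voicing Assimilation: no change — [vewisrege]
  4 Final Vowel Raising: [vewisrege] → [vewisregi]
/wotzehe/:
  1 Voicing Between Vowels: no change — [wotzehe]
  2 Preconsonantal h-Deletion: no change — [wotzehe]
  3 Progressive Voicing Assimilation: [wotzehe] → [wotsehe]
  4 Final Vowel Raising: [wotsehe] → [wotsehi]
/kikesoke/:
  1 Voicing Between Vowels: [kikesoke] → [kigezoge]
  2 Preconsonantal h-Deletion: no change — [kigezoge]
  3 Progressive Voicing Assimilation: no change — [kigezoge]
  4 Final Vowel Raising: [kigezoge] → [kigezogi]

[vewisregi], [wotsehi], [kigezogi]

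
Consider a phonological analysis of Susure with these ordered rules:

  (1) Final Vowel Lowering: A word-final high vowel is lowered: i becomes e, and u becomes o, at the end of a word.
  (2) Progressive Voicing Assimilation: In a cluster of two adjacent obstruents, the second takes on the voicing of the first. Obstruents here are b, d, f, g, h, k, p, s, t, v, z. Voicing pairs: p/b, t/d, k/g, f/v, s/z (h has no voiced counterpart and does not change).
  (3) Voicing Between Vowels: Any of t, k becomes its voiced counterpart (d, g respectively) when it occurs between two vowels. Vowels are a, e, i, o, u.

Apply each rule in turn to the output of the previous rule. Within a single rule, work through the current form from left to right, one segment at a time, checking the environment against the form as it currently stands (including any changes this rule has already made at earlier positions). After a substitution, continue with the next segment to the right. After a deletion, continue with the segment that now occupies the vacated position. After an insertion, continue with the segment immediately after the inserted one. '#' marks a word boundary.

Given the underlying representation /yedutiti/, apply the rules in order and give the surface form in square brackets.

(1) Final Vowel Lowering: [yedutiti] → [yedutite]
(2) Progressive Voicing Assimilation: no change — [yedutite]
(3) Voicing Between Vowels: [yedutite] → [yedudide]

[yedudide]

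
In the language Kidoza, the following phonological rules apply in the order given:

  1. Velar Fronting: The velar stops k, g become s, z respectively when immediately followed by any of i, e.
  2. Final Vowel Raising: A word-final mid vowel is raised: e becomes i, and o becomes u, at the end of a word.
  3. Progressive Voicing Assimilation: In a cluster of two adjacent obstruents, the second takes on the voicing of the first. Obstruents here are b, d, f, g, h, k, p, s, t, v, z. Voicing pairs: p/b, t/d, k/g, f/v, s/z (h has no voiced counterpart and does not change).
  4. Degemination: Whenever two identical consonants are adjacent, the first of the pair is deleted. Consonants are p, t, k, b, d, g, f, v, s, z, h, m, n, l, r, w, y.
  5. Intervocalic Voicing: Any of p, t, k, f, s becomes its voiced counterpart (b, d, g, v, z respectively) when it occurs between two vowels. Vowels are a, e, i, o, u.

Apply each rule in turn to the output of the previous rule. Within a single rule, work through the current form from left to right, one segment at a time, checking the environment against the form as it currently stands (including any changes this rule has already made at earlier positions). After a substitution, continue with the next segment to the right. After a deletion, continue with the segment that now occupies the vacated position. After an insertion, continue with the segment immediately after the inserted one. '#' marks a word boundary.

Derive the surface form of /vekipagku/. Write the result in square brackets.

[vezibagu]

1 Velar Fronting: [vekipagku] → [vesipagku]
2 Final Vowel Raising: no change — [vesipagku]
3 Progressive Voicing Assimilation: [vesipagku] → [vesipaggu]
4 Degemination: [vesipaggu] → [vesipagu]
5 Intervocalic Voicing: [vesipagu] → [vezibagu]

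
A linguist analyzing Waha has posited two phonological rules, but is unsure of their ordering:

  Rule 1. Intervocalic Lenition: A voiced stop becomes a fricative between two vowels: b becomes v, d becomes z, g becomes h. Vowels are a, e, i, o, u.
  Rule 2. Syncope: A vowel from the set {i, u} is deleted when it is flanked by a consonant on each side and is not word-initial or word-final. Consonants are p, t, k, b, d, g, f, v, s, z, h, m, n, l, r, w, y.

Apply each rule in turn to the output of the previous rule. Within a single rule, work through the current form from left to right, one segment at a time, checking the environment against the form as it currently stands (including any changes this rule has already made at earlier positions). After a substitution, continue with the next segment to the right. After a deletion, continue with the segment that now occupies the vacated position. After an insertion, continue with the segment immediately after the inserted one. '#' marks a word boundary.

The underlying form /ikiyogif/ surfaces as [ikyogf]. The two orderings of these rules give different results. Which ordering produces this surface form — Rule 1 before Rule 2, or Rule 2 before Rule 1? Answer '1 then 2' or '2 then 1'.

2 then 1

Order 1 then 2:
  1 Intervocalic Lenition: [ikiyogif] → [ikiyohif]
  2 Syncope: [ikiyohif] → [ikyohf]
  result: [ikyohf]
Order 2 then 1:
  2 Syncope: [ikiyogif] → [ikyogf]
  1 Intervocalic Lenition: no change — [ikyogf]
  result: [ikyogf]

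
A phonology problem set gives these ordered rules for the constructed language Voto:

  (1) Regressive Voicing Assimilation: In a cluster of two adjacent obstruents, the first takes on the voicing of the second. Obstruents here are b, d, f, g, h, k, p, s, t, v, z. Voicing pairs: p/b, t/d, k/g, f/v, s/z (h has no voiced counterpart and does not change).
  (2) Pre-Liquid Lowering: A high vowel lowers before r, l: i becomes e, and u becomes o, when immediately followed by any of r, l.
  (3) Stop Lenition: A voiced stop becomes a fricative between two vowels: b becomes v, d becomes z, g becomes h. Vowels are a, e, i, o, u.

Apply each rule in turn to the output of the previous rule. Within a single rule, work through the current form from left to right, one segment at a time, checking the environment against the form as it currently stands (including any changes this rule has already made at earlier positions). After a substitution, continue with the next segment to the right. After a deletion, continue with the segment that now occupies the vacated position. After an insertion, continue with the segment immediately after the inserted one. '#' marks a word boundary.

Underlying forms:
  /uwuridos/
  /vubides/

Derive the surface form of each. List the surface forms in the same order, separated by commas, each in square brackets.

/uwuridos/:
  (1) Regressive Voicing Assimilation: no change — [uwuridos]
  (2) Pre-Liquid Lowering: [uwuridos] → [uworidos]
  (3) Stop Lenition: [uworidos] → [uworizos]
/vubides/:
  (1) Regressive Voicing Assimilation: no change — [vubides]
  (2) Pre-Liquid Lowering: no change — [vubides]
  (3) Stop Lenition: [vubides] → [vuvizes]

[uworizos], [vuvizes]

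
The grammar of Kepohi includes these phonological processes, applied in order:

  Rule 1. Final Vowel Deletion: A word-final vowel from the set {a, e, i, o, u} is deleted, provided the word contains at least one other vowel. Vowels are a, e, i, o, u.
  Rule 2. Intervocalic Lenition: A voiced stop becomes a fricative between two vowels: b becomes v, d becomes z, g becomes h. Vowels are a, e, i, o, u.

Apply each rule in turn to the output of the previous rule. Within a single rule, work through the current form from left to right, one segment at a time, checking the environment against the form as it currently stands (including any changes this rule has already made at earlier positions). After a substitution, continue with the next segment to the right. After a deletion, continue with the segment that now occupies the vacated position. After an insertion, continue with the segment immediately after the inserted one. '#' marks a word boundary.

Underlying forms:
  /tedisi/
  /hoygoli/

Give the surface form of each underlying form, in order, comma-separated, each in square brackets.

/tedisi/:
  Rule 1 Final Vowel Deletion: [tedisi] → [tedis]
  Rule 2 Intervocalic Lenition: [tedis] → [tezis]
/hoygoli/:
  Rule 1 Final Vowel Deletion: [hoygoli] → [hoygol]
  Rule 2 Intervocalic Lenition: no change — [hoygol]

[tezis], [hoygol]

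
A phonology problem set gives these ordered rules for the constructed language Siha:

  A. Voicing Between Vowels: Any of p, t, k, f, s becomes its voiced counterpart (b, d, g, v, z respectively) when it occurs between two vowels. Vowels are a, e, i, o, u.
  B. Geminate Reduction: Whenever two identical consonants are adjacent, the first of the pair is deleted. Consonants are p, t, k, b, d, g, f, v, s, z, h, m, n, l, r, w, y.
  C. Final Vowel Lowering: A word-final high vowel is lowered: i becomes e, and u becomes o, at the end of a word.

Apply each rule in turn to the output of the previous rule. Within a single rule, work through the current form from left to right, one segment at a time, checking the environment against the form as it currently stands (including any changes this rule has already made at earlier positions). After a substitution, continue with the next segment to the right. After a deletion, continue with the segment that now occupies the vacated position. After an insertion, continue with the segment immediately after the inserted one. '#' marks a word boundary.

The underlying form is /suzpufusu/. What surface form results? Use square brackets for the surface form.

[suzpuvuzo]

A Voicing Between Vowels: [suzpufusu] → [suzpuvuzu]
B Geminate Reduction: no change — [suzpuvuzu]
C Final Vowel Lowering: [suzpuvuzu] → [suzpuvuzo]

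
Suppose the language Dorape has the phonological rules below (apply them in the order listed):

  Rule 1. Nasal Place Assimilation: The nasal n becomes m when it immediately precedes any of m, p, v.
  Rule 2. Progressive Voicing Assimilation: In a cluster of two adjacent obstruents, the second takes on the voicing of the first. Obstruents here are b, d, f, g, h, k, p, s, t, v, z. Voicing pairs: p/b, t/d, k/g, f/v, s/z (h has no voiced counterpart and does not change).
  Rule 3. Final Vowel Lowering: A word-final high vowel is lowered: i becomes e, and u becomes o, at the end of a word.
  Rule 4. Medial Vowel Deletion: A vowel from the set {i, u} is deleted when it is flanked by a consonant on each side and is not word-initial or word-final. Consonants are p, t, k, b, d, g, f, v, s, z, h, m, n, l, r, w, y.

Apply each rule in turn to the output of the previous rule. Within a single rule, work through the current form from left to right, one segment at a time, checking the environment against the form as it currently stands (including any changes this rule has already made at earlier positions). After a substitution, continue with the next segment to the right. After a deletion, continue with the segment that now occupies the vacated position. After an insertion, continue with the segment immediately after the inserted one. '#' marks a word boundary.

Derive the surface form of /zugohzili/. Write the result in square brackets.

Rule 1 Nasal Place Assimilation: no change — [zugohzili]
Rule 2 Progressive Voicing Assimilation: [zugohzili] → [zugohsili]
Rule 3 Final Vowel Lowering: [zugohsili] → [zugohsile]
Rule 4 Medial Vowel Deletion: [zugohsile] → [zgohsle]

[zgohsle]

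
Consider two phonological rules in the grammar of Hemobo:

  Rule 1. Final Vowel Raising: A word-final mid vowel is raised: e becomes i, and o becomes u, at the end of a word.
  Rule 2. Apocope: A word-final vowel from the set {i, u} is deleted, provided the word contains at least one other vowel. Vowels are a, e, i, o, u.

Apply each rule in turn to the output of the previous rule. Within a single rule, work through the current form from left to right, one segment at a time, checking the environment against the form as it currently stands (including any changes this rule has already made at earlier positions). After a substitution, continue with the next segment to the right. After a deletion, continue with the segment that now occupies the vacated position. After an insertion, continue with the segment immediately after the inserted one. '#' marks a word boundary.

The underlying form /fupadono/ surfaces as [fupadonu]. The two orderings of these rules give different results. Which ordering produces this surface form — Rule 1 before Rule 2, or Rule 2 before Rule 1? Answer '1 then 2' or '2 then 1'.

2 then 1

Order 1 then 2:
  1 Final Vowel Raising: [fupadono] → [fupadonu]
  2 Apocope: [fupadonu] → [fupadon]
  result: [fupadon]
Order 2 then 1:
  2 Apocope: no change — [fupadono]
  1 Final Vowel Raising: [fupadono] → [fupadonu]
  result: [fupadonu]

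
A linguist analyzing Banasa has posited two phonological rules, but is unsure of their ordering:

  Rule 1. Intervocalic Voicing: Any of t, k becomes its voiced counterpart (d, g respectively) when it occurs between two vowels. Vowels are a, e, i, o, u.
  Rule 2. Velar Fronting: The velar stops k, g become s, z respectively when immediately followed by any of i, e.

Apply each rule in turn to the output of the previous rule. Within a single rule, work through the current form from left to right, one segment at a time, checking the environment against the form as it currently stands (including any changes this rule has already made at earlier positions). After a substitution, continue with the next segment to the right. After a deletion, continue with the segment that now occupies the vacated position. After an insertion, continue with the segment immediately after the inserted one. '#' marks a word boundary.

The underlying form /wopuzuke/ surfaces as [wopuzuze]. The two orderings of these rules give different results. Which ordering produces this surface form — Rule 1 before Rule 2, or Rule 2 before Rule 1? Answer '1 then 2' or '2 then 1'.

1 then 2

Order 1 then 2:
  1 Intervocalic Voicing: [wopuzuke] → [wopuzuge]
  2 Velar Fronting: [wopuzuge] → [wopuzuze]
  result: [wopuzuze]
Order 2 then 1:
  2 Velar Fronting: [wopuzuke] → [wopuzuse]
  1 Intervocalic Voicing: no change — [wopuzuse]
  result: [wopuzuse]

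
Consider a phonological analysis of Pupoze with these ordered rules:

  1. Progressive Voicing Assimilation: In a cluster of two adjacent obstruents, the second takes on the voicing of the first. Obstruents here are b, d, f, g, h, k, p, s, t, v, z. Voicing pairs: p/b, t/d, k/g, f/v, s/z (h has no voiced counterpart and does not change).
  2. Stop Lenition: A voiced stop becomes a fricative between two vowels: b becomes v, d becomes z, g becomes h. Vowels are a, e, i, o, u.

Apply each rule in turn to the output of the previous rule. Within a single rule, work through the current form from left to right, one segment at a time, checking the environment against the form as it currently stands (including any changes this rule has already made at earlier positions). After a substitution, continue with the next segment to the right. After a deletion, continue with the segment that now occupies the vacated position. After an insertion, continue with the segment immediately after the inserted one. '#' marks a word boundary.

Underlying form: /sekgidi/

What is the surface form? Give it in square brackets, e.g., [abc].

1 Progressive Voicing Assimilation: [sekgidi] → [sekkidi]
2 Stop Lenition: [sekkidi] → [sekkizi]

[sekkizi]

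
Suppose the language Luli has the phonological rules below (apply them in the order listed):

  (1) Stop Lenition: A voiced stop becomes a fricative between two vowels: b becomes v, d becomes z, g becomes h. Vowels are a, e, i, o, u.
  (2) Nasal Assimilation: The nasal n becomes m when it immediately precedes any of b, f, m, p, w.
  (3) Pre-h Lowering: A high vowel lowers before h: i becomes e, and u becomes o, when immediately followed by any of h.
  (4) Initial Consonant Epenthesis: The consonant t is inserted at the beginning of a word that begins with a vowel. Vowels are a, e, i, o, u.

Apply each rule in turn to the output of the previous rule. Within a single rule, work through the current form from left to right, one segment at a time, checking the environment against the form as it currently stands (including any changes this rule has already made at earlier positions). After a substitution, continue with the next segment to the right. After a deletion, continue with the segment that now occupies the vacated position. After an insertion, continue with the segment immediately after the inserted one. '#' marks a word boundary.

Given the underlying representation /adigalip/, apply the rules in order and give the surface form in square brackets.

(1) Stop Lenition: [adigalip] → [azihalip]
(2) Nasal Assimilation: no change — [azihalip]
(3) Pre-h Lowering: [azihalip] → [azehalip]
(4) Initial Consonant Epenthesis: [azehalip] → [tazehalip]

[tazehalip]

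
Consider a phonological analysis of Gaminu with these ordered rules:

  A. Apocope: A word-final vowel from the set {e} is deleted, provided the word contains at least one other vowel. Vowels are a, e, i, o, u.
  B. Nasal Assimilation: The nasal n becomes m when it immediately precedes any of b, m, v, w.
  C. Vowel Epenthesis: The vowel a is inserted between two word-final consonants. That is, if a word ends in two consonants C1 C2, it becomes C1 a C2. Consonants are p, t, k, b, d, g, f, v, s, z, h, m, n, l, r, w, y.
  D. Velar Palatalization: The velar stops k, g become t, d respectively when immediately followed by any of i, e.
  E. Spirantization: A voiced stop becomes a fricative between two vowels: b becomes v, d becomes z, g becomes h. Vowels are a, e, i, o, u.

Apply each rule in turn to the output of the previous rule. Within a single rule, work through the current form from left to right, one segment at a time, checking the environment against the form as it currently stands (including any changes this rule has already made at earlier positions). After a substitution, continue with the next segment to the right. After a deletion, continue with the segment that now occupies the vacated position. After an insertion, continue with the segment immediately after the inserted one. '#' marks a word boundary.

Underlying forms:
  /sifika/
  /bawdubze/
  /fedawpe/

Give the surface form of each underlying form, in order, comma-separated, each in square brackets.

[sifika], [bawduvaz], [fezawap]

/sifika/:
  A Apocope: no change — [sifika]
  B Nasal Assimilation: no change — [sifika]
  C Vowel Epenthesis: no change — [sifika]
  D Velar Palatalization: no change — [sifika]
  E Spirantization: no change — [sifika]
/bawdubze/:
  A Apocope: [bawdubze] → [bawdubz]
  B Nasal Assimilation: no change — [bawdubz]
  C Vowel Epenthesis: [bawdubz] → [bawdubaz]
  D Velar Palatalization: no change — [bawdubaz]
  E Spirantization: [bawdubaz] → [bawduvaz]
/fedawpe/:
  A Apocope: [fedawpe] → [fedawp]
  B Nasal Assimilation: no change — [fedawp]
  C Vowel Epenthesis: [fedawp] → [fedawap]
  D Velar Palatalization: no change — [fedawap]
  E Spirantization: [fedawap] → [fezawap]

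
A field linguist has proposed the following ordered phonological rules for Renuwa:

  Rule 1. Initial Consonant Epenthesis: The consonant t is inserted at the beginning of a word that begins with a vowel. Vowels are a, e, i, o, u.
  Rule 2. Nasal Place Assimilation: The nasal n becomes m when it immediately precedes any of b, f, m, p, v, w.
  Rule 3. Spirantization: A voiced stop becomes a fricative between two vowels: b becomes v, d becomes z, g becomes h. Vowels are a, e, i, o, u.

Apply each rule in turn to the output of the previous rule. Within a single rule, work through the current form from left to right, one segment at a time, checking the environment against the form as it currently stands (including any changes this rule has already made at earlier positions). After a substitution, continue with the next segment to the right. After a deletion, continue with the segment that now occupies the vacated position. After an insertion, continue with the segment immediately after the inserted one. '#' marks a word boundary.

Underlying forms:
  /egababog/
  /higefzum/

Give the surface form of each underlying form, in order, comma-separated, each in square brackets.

/egababog/:
  Rule 1 Initial Consonant Epenthesis: [egababog] → [tegababog]
  Rule 2 Nasal Place Assimilation: no change — [tegababog]
  Rule 3 Spirantization: [tegababog] → [tehavavog]
/higefzum/:
  Rule 1 Initial Consonant Epenthesis: no change — [higefzum]
  Rule 2 Nasal Place Assimilation: no change — [higefzum]
  Rule 3 Spirantization: [higefzum] → [hihefzum]

[tehavavog], [hihefzum]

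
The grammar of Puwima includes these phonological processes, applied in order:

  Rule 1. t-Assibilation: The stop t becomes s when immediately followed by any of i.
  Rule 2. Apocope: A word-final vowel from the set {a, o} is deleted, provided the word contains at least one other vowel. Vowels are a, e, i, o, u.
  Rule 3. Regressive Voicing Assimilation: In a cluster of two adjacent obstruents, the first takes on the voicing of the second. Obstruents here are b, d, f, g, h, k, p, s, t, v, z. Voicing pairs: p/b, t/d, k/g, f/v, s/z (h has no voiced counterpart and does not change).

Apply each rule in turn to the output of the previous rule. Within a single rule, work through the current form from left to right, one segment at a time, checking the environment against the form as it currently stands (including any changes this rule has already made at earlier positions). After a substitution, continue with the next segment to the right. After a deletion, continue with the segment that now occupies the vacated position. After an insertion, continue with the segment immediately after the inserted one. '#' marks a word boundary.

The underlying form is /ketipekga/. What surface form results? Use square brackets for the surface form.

Rule 1 t-Assibilation: [ketipekga] → [kesipekga]
Rule 2 Apocope: [kesipekga] → [kesipekg]
Rule 3 Regressive Voicing Assimilation: [kesipekg] → [kesipegg]

[kesipegg]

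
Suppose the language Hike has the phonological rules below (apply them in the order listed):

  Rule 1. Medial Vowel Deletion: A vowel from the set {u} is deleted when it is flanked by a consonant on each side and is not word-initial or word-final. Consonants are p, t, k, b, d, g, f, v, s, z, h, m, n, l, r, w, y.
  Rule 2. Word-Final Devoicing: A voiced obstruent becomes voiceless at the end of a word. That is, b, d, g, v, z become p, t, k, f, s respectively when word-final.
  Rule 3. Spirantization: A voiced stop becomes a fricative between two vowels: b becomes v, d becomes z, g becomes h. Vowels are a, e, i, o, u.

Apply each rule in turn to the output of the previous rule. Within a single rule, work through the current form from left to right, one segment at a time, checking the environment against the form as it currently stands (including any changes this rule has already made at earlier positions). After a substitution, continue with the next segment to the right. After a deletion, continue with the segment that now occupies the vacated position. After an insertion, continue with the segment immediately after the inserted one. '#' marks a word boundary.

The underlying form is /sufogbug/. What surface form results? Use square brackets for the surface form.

Rule 1 Medial Vowel Deletion: [sufogbug] → [sfogbg]
Rule 2 Word-Final Devoicing: [sfogbg] → [sfogbk]
Rule 3 Spirantization: no change — [sfogbk]

[sfogbk]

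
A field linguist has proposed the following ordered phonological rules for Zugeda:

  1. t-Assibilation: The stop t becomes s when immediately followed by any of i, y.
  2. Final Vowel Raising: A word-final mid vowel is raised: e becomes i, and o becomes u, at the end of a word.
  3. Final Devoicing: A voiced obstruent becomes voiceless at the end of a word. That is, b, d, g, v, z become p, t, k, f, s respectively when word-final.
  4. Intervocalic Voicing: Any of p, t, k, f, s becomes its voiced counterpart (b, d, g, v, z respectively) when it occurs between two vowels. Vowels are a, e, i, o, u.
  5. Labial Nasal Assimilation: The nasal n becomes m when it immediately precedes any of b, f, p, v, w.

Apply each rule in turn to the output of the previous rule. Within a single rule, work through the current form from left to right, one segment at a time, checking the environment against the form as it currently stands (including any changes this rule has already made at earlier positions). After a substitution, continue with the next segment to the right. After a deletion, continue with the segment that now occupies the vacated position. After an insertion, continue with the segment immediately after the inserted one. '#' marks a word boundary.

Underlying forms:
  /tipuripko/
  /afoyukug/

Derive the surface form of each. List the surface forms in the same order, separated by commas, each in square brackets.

[siburipku], [avoyuguk]

/tipuripko/:
  1 t-Assibilation: [tipuripko] → [sipuripko]
  2 Final Vowel Raising: [sipuripko] → [sipuripku]
  3 Final Devoicing: no change — [sipuripku]
  4 Intervocalic Voicing: [sipuripku] → [siburipku]
  5 Labial Nasal Assimilation: no change — [siburipku]
/afoyukug/:
  1 t-Assibilation: no change — [afoyukug]
  2 Final Vowel Raising: no change — [afoyukug]
  3 Final Devoicing: [afoyukug] → [afoyukuk]
  4 Intervocalic Voicing: [afoyukuk] → [avoyuguk]
  5 Labial Nasal Assimilation: no change — [avoyuguk]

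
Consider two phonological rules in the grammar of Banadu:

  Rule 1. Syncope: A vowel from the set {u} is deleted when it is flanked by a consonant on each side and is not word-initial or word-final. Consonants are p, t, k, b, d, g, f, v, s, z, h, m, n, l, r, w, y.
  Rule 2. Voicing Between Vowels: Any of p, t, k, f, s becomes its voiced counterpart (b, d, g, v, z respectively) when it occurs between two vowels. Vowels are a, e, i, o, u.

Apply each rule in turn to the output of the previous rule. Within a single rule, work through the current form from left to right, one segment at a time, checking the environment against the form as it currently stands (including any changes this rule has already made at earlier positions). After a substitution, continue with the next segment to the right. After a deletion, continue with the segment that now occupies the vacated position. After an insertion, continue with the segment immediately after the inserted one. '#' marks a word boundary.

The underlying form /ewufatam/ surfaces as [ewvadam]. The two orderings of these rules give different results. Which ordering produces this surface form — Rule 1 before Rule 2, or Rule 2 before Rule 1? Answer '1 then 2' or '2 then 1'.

2 then 1

Order 1 then 2:
  1 Syncope: [ewufatam] → [ewfatam]
  2 Voicing Between Vowels: [ewfatam] → [ewfadam]
  result: [ewfadam]
Order 2 then 1:
  2 Voicing Between Vowels: [ewufatam] → [ewuvadam]
  1 Syncope: [ewuvadam] → [ewvadam]
  result: [ewvadam]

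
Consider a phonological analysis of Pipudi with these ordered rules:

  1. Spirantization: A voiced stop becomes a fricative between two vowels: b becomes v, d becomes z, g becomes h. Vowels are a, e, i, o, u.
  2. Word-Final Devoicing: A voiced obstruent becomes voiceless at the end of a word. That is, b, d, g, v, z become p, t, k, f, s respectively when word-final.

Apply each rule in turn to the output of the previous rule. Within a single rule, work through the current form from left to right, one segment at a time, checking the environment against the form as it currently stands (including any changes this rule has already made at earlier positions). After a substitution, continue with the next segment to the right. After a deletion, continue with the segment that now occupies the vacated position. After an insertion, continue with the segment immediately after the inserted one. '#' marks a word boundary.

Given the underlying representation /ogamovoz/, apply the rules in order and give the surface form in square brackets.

[ohamovos]

1 Spirantization: [ogamovoz] → [ohamovoz]
2 Word-Final Devoicing: [ohamovoz] → [ohamovos]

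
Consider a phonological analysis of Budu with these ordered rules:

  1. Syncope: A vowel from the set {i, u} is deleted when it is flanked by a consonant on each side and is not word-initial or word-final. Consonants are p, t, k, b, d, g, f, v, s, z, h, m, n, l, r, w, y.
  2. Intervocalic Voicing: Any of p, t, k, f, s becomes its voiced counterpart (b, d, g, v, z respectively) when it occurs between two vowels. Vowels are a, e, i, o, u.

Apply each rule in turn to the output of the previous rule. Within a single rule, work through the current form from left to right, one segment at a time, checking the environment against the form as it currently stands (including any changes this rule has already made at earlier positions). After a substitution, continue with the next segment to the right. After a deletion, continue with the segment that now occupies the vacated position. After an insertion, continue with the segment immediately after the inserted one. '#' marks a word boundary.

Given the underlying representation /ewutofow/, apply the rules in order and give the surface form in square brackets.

[ewtovow]

1 Syncope: [ewutofow] → [ewtofow]
2 Intervocalic Voicing: [ewtofow] → [ewtovow]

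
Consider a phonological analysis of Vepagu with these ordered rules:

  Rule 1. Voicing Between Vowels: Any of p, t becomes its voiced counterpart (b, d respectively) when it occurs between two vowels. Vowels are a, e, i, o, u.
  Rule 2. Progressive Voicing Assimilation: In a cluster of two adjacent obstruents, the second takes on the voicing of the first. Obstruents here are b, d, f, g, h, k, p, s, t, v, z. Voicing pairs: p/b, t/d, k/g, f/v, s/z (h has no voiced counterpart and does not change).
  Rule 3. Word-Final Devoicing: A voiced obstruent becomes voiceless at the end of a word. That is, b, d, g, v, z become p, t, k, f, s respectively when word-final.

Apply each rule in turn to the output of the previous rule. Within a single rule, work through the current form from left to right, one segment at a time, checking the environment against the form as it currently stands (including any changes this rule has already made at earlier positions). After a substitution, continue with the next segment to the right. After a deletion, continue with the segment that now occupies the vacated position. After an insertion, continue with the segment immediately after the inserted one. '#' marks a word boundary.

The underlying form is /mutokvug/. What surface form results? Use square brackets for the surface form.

Rule 1 Voicing Between Vowels: [mutokvug] → [mudokvug]
Rule 2 Progressive Voicing Assimilation: [mudokvug] → [mudokfug]
Rule 3 Word-Final Devoicing: [mudokfug] → [mudokfuk]

[mudokfuk]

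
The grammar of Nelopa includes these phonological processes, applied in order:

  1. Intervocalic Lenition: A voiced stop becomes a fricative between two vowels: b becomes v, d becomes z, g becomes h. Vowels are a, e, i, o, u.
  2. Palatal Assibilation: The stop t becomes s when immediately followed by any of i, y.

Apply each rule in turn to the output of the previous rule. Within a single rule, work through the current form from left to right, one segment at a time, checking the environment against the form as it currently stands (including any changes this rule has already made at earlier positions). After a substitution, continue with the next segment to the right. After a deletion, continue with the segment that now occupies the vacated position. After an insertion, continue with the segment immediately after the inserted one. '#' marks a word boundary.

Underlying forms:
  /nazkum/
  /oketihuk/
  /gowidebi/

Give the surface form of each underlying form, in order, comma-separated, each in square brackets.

/nazkum/:
  1 Intervocalic Lenition: no change — [nazkum]
  2 Palatal Assibilation: no change — [nazkum]
/oketihuk/:
  1 Intervocalic Lenition: no change — [oketihuk]
  2 Palatal Assibilation: [oketihuk] → [okesihuk]
/gowidebi/:
  1 Intervocalic Lenition: [gowidebi] → [gowizevi]
  2 Palatal Assibilation: no change — [gowizevi]

[nazkum], [okesihuk], [gowizevi]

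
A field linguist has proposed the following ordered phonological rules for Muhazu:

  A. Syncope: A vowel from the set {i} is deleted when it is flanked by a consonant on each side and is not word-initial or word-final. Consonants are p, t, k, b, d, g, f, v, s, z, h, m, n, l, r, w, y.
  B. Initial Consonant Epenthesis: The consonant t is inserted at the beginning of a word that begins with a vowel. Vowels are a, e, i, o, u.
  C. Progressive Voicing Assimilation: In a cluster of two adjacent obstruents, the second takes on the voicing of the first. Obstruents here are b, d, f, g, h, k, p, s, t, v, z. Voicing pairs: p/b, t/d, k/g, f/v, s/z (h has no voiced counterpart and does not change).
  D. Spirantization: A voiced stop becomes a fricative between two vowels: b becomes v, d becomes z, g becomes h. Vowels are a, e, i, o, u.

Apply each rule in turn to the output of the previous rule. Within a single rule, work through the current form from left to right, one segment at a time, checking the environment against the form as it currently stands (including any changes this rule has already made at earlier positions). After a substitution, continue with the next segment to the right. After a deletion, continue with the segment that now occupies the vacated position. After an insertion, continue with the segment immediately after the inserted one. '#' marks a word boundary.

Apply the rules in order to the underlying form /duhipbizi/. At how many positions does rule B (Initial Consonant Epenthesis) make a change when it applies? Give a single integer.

0

A Syncope: [duhipbizi] → [duhpbzi]
B Initial Consonant Epenthesis: no change — [duhpbzi]
C Progressive Voicing Assimilation: [duhpbzi] → [duhppsi]
D Spirantization: no change — [duhppsi]
Rule B changed 0 position(s).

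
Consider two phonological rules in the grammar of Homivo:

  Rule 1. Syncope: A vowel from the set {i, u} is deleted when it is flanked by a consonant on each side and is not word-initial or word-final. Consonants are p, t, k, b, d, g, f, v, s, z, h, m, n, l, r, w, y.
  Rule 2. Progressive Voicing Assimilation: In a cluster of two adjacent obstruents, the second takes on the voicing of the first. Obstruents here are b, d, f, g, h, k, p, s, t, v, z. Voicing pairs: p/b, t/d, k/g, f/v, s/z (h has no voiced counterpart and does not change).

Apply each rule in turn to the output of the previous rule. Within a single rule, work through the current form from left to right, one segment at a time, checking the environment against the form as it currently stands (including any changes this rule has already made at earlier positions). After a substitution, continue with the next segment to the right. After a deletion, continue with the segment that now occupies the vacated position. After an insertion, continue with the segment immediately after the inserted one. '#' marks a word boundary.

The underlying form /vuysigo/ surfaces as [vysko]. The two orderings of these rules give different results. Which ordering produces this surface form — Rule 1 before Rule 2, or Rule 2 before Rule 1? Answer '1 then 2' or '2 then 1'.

Order 1 then 2:
  1 Syncope: [vuysigo] → [vysgo]
  2 Progressive Voicing Assimilation: [vysgo] → [vysko]
  result: [vysko]
Order 2 then 1:
  2 Progressive Voicing Assimilation: no change — [vuysigo]
  1 Syncope: [vuysigo] → [vysgo]
  result: [vysgo]

1 then 2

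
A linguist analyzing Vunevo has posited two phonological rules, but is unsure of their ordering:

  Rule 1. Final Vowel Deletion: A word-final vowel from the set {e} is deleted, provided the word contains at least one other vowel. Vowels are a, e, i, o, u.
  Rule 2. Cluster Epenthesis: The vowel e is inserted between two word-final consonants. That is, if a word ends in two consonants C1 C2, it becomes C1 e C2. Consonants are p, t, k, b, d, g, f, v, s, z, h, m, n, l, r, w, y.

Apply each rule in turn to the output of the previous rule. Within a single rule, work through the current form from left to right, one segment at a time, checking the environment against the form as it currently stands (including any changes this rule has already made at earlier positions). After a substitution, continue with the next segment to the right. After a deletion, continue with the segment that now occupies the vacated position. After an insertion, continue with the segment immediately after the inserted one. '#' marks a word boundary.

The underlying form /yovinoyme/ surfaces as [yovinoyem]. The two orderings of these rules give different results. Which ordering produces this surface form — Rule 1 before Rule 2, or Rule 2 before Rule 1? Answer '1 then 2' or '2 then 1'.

1 then 2

Order 1 then 2:
  1 Final Vowel Deletion: [yovinoyme] → [yovinoym]
  2 Cluster Epenthesis: [yovinoym] → [yovinoyem]
  result: [yovinoyem]
Order 2 then 1:
  2 Cluster Epenthesis: no change — [yovinoyme]
  1 Final Vowel Deletion: [yovinoyme] → [yovinoym]
  result: [yovinoym]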